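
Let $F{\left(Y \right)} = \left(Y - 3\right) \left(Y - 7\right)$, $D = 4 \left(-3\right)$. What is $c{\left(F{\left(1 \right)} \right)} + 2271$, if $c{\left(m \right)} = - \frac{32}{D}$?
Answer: $\frac{6821}{3} \approx 2273.7$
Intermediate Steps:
$D = -12$
$F{\left(Y \right)} = \left(-7 + Y\right) \left(-3 + Y\right)$ ($F{\left(Y \right)} = \left(-3 + Y\right) \left(-7 + Y\right) = \left(-7 + Y\right) \left(-3 + Y\right)$)
$c{\left(m \right)} = \frac{8}{3}$ ($c{\left(m \right)} = - \frac{32}{-12} = \left(-32\right) \left(- \frac{1}{12}\right) = \frac{8}{3}$)
$c{\left(F{\left(1 \right)} \right)} + 2271 = \frac{8}{3} + 2271 = \frac{6821}{3}$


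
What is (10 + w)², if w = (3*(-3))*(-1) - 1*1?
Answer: 324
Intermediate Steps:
w = 8 (w = -9*(-1) - 1 = 9 - 1 = 8)
(10 + w)² = (10 + 8)² = 18² = 324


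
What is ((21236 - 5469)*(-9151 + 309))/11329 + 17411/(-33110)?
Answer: -4616122410759/375103190 ≈ -12306.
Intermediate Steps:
((21236 - 5469)*(-9151 + 309))/11329 + 17411/(-33110) = (15767*(-8842))*(1/11329) + 17411*(-1/33110) = -139411814*1/11329 - 17411/33110 = -139411814/11329 - 17411/33110 = -4616122410759/375103190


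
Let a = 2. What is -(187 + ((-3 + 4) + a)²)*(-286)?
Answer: 56056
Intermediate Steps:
-(187 + ((-3 + 4) + a)²)*(-286) = -(187 + ((-3 + 4) + 2)²)*(-286) = -(187 + (1 + 2)²)*(-286) = -(187 + 3²)*(-286) = -(187 + 9)*(-286) = -196*(-286) = -1*(-56056) = 56056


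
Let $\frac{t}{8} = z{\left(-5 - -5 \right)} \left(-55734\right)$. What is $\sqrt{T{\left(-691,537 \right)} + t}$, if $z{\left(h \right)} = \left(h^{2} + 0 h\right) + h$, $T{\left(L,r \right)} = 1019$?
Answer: $\sqrt{1019} \approx 31.922$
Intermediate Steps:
$z{\left(h \right)} = h + h^{2}$ ($z{\left(h \right)} = \left(h^{2} + 0\right) + h = h^{2} + h = h + h^{2}$)
$t = 0$ ($t = 8 \left(-5 - -5\right) \left(1 - 0\right) \left(-55734\right) = 8 \left(-5 + 5\right) \left(1 + \left(-5 + 5\right)\right) \left(-55734\right) = 8 \cdot 0 \left(1 + 0\right) \left(-55734\right) = 8 \cdot 0 \cdot 1 \left(-55734\right) = 8 \cdot 0 \left(-55734\right) = 8 \cdot 0 = 0$)
$\sqrt{T{\left(-691,537 \right)} + t} = \sqrt{1019 + 0} = \sqrt{1019}$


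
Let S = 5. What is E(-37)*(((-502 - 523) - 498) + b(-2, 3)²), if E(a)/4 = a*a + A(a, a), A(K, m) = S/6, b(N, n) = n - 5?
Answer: -24969322/3 ≈ -8.3231e+6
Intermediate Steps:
b(N, n) = -5 + n
A(K, m) = ⅚ (A(K, m) = 5/6 = 5*(⅙) = ⅚)
E(a) = 10/3 + 4*a² (E(a) = 4*(a*a + ⅚) = 4*(a² + ⅚) = 4*(⅚ + a²) = 10/3 + 4*a²)
E(-37)*(((-502 - 523) - 498) + b(-2, 3)²) = (10/3 + 4*(-37)²)*(((-502 - 523) - 498) + (-5 + 3)²) = (10/3 + 4*1369)*((-1025 - 498) + (-2)²) = (10/3 + 5476)*(-1523 + 4) = (16438/3)*(-1519) = -24969322/3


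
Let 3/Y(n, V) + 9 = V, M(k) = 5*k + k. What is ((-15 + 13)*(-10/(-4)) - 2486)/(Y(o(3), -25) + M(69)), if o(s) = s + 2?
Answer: -84694/14073 ≈ -6.0182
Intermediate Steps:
M(k) = 6*k
o(s) = 2 + s
Y(n, V) = 3/(-9 + V)
((-15 + 13)*(-10/(-4)) - 2486)/(Y(o(3), -25) + M(69)) = ((-15 + 13)*(-10/(-4)) - 2486)/(3/(-9 - 25) + 6*69) = (-(-20)*(-1)/4 - 2486)/(3/(-34) + 414) = (-2*5/2 - 2486)/(3*(-1/34) + 414) = (-5 - 2486)/(-3/34 + 414) = -2491/14073/34 = -2491*34/14073 = -84694/14073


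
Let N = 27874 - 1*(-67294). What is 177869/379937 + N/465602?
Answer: 59487003277/88449713537 ≈ 0.67255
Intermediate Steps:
N = 95168 (N = 27874 + 67294 = 95168)
177869/379937 + N/465602 = 177869/379937 + 95168/465602 = 177869*(1/379937) + 95168*(1/465602) = 177869/379937 + 47584/232801 = 59487003277/88449713537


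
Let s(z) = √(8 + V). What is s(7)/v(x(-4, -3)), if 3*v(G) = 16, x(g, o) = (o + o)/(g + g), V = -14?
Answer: 3*I*√6/16 ≈ 0.45928*I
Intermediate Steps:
x(g, o) = o/g (x(g, o) = (2*o)/((2*g)) = (2*o)*(1/(2*g)) = o/g)
s(z) = I*√6 (s(z) = √(8 - 14) = √(-6) = I*√6)
v(G) = 16/3 (v(G) = (⅓)*16 = 16/3)
s(7)/v(x(-4, -3)) = (I*√6)/(16/3) = (I*√6)*(3/16) = 3*I*√6/16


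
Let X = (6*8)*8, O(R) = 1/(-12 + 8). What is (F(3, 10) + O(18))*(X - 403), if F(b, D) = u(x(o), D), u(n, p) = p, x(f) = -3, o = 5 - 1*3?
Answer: -741/4 ≈ -185.25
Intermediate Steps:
o = 2 (o = 5 - 3 = 2)
O(R) = -¼ (O(R) = 1/(-4) = -¼)
X = 384 (X = 48*8 = 384)
F(b, D) = D
(F(3, 10) + O(18))*(X - 403) = (10 - ¼)*(384 - 403) = (39/4)*(-19) = -741/4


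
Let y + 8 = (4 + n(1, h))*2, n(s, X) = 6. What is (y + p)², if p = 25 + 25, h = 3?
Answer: 3844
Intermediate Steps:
p = 50
y = 12 (y = -8 + (4 + 6)*2 = -8 + 10*2 = -8 + 20 = 12)
(y + p)² = (12 + 50)² = 62² = 3844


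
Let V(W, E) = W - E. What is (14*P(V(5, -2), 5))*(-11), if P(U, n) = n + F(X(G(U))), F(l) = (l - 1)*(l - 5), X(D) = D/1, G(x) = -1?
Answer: -2618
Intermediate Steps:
X(D) = D (X(D) = D*1 = D)
F(l) = (-1 + l)*(-5 + l)
P(U, n) = 12 + n (P(U, n) = n + (5 + (-1)**2 - 6*(-1)) = n + (5 + 1 + 6) = n + 12 = 12 + n)
(14*P(V(5, -2), 5))*(-11) = (14*(12 + 5))*(-11) = (14*17)*(-11) = 238*(-11) = -2618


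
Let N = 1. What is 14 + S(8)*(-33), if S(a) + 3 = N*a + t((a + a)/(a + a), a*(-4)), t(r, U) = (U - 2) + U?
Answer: 2027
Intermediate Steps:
t(r, U) = -2 + 2*U (t(r, U) = (-2 + U) + U = -2 + 2*U)
S(a) = -5 - 7*a (S(a) = -3 + (1*a + (-2 + 2*(a*(-4)))) = -3 + (a + (-2 + 2*(-4*a))) = -3 + (a + (-2 - 8*a)) = -3 + (-2 - 7*a) = -5 - 7*a)
14 + S(8)*(-33) = 14 + (-5 - 7*8)*(-33) = 14 + (-5 - 56)*(-33) = 14 - 61*(-33) = 14 + 2013 = 2027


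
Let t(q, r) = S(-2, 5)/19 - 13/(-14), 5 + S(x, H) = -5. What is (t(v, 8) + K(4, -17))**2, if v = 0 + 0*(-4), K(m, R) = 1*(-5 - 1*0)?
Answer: 1495729/70756 ≈ 21.139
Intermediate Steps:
S(x, H) = -10 (S(x, H) = -5 - 5 = -10)
K(m, R) = -5 (K(m, R) = 1*(-5 + 0) = 1*(-5) = -5)
v = 0 (v = 0 + 0 = 0)
t(q, r) = 107/266 (t(q, r) = -10/19 - 13/(-14) = -10*1/19 - 13*(-1/14) = -10/19 + 13/14 = 107/266)
(t(v, 8) + K(4, -17))**2 = (107/266 - 5)**2 = (-1223/266)**2 = 1495729/70756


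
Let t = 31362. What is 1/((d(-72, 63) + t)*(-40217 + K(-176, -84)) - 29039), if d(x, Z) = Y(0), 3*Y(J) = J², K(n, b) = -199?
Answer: -1/1267555631 ≈ -7.8892e-10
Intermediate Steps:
Y(J) = J²/3
d(x, Z) = 0 (d(x, Z) = (⅓)*0² = (⅓)*0 = 0)
1/((d(-72, 63) + t)*(-40217 + K(-176, -84)) - 29039) = 1/((0 + 31362)*(-40217 - 199) - 29039) = 1/(31362*(-40416) - 29039) = 1/(-1267526592 - 29039) = 1/(-1267555631) = -1/1267555631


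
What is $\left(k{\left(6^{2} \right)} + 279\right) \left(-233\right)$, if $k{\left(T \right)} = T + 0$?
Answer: $-73395$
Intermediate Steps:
$k{\left(T \right)} = T$
$\left(k{\left(6^{2} \right)} + 279\right) \left(-233\right) = \left(6^{2} + 279\right) \left(-233\right) = \left(36 + 279\right) \left(-233\right) = 315 \left(-233\right) = -73395$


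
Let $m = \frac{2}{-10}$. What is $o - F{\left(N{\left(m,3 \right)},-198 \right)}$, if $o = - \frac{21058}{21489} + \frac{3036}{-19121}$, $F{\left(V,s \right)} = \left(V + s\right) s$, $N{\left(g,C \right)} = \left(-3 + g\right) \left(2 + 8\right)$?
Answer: $- \frac{18712451726882}{410891169} \approx -45541.0$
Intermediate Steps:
$m = - \frac{1}{5}$ ($m = 2 \left(- \frac{1}{10}\right) = - \frac{1}{5} \approx -0.2$)
$N{\left(g,C \right)} = -30 + 10 g$ ($N{\left(g,C \right)} = \left(-3 + g\right) 10 = -30 + 10 g$)
$F{\left(V,s \right)} = s \left(V + s\right)$
$o = - \frac{467890622}{410891169}$ ($o = \left(-21058\right) \frac{1}{21489} + 3036 \left(- \frac{1}{19121}\right) = - \frac{21058}{21489} - \frac{3036}{19121} = - \frac{467890622}{410891169} \approx -1.1387$)
$o - F{\left(N{\left(m,3 \right)},-198 \right)} = - \frac{467890622}{410891169} - - 198 \left(\left(-30 + 10 \left(- \frac{1}{5}\right)\right) - 198\right) = - \frac{467890622}{410891169} - - 198 \left(\left(-30 - 2\right) - 198\right) = - \frac{467890622}{410891169} - - 198 \left(-32 - 198\right) = - \frac{467890622}{410891169} - \left(-198\right) \left(-230\right) = - \frac{467890622}{410891169} - 45540 = - \frac{18712451726882}{410891169}$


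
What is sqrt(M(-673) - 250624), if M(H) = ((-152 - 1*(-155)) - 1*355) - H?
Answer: I*sqrt(250303) ≈ 500.3*I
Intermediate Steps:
M(H) = -352 - H (M(H) = ((-152 + 155) - 355) - H = (3 - 355) - H = -352 - H)
sqrt(M(-673) - 250624) = sqrt((-352 - 1*(-673)) - 250624) = sqrt((-352 + 673) - 250624) = sqrt(321 - 250624) = sqrt(-250303) = I*sqrt(250303)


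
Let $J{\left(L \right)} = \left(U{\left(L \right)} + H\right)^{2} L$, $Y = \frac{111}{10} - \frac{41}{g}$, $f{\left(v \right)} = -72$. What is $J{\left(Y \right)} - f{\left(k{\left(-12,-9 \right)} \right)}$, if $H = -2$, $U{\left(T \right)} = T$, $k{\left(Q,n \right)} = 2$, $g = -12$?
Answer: $\frac{506796871}{216000} \approx 2346.3$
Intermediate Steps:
$Y = \frac{871}{60}$ ($Y = \frac{111}{10} - \frac{41}{-12} = 111 \cdot \frac{1}{10} - - \frac{41}{12} = \frac{111}{10} + \frac{41}{12} = \frac{871}{60} \approx 14.517$)
$J{\left(L \right)} = L \left(-2 + L\right)^{2}$ ($J{\left(L \right)} = \left(L - 2\right)^{2} L = \left(-2 + L\right)^{2} L = L \left(-2 + L\right)^{2}$)
$J{\left(Y \right)} - f{\left(k{\left(-12,-9 \right)} \right)} = \frac{871 \left(-2 + \frac{871}{60}\right)^{2}}{60} - -72 = \frac{871 \left(\frac{751}{60}\right)^{2}}{60} + 72 = \frac{871}{60} \cdot \frac{564001}{3600} + 72 = \frac{491244871}{216000} + 72 = \frac{506796871}{216000}$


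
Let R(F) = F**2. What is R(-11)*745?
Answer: 90145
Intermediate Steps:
R(-11)*745 = (-11)**2*745 = 121*745 = 90145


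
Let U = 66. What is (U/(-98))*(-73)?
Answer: 2409/49 ≈ 49.163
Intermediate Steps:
(U/(-98))*(-73) = (66/(-98))*(-73) = (66*(-1/98))*(-73) = -33/49*(-73) = 2409/49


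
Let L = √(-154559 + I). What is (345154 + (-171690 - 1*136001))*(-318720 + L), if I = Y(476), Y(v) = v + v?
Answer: -11940207360 + 37463*I*√153607 ≈ -1.194e+10 + 1.4683e+7*I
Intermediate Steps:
Y(v) = 2*v
I = 952 (I = 2*476 = 952)
L = I*√153607 (L = √(-154559 + 952) = √(-153607) = I*√153607 ≈ 391.93*I)
(345154 + (-171690 - 1*136001))*(-318720 + L) = (345154 + (-171690 - 1*136001))*(-318720 + I*√153607) = (345154 + (-171690 - 136001))*(-318720 + I*√153607) = (345154 - 307691)*(-318720 + I*√153607) = 37463*(-318720 + I*√153607) = -11940207360 + 37463*I*√153607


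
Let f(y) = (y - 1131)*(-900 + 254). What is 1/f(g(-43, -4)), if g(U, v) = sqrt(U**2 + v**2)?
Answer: 1131/825133216 + sqrt(1865)/825133216 ≈ 1.4230e-6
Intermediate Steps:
f(y) = 730626 - 646*y (f(y) = (-1131 + y)*(-646) = 730626 - 646*y)
1/f(g(-43, -4)) = 1/(730626 - 646*sqrt((-43)**2 + (-4)**2)) = 1/(730626 - 646*sqrt(1849 + 16)) = 1/(730626 - 646*sqrt(1865))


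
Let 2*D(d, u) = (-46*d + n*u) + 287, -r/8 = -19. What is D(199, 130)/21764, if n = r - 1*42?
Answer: 5433/43528 ≈ 0.12482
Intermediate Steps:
r = 152 (r = -8*(-19) = 152)
n = 110 (n = 152 - 1*42 = 152 - 42 = 110)
D(d, u) = 287/2 - 23*d + 55*u (D(d, u) = ((-46*d + 110*u) + 287)/2 = (287 - 46*d + 110*u)/2 = 287/2 - 23*d + 55*u)
D(199, 130)/21764 = (287/2 - 23*199 + 55*130)/21764 = (287/2 - 4577 + 7150)*(1/21764) = (5433/2)*(1/21764) = 5433/43528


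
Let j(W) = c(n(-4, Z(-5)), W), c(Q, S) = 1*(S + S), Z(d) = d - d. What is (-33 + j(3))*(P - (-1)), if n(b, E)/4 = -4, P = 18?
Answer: -513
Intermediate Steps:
Z(d) = 0
n(b, E) = -16 (n(b, E) = 4*(-4) = -16)
c(Q, S) = 2*S (c(Q, S) = 1*(2*S) = 2*S)
j(W) = 2*W
(-33 + j(3))*(P - (-1)) = (-33 + 2*3)*(18 - (-1)) = (-33 + 6)*(18 - 1*(-1)) = -27*(18 + 1) = -27*19 = -513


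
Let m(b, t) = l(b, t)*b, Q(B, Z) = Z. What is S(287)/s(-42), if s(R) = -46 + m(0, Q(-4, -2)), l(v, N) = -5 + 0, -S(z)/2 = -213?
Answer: -213/23 ≈ -9.2609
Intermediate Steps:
S(z) = 426 (S(z) = -2*(-213) = 426)
l(v, N) = -5
m(b, t) = -5*b
s(R) = -46 (s(R) = -46 - 5*0 = -46 + 0 = -46)
S(287)/s(-42) = 426/(-46) = 426*(-1/46) = -213/23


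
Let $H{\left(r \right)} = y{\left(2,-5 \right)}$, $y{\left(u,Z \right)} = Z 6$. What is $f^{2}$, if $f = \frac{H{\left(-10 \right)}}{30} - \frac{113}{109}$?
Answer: $\frac{49284}{11881} \approx 4.1481$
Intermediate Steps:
$y{\left(u,Z \right)} = 6 Z$
$H{\left(r \right)} = -30$ ($H{\left(r \right)} = 6 \left(-5\right) = -30$)
$f = - \frac{222}{109}$ ($f = - \frac{30}{30} - \frac{113}{109} = \left(-30\right) \frac{1}{30} - \frac{113}{109} = -1 - \frac{113}{109} = - \frac{222}{109} \approx -2.0367$)
$f^{2} = \left(- \frac{222}{109}\right)^{2} = \frac{49284}{11881}$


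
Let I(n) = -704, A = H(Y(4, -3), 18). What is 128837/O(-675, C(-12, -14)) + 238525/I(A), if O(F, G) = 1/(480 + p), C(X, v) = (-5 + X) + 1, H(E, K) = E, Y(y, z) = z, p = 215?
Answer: 63037128835/704 ≈ 8.9541e+7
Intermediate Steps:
C(X, v) = -4 + X
A = -3
O(F, G) = 1/695 (O(F, G) = 1/(480 + 215) = 1/695)
128837/O(-675, C(-12, -14)) + 238525/I(A) = 128837/(1/695) + 238525/(-704) = 128837*695 + 238525*(-1/704) = 89541715 - 238525/704 = 63037128835/704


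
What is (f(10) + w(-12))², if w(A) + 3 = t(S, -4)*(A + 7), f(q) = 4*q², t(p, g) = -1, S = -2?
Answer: 161604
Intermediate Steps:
w(A) = -10 - A (w(A) = -3 - (A + 7) = -3 - (7 + A) = -3 + (-7 - A) = -10 - A)
(f(10) + w(-12))² = (4*10² + (-10 - 1*(-12)))² = (4*100 + (-10 + 12))² = (400 + 2)² = 402² = 161604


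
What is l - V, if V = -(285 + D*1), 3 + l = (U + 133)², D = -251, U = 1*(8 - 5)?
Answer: 18527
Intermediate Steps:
U = 3 (U = 1*3 = 3)
l = 18493 (l = -3 + (3 + 133)² = -3 + 136² = -3 + 18496 = 18493)
V = -34 (V = -(285 - 251*1) = -(285 - 251) = -1*34 = -34)
l - V = 18493 - 1*(-34) = 18493 + 34 = 18527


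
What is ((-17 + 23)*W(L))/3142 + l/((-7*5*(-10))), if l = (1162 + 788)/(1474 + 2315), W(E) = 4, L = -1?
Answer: 126515/13889211 ≈ 0.0091089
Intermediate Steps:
l = 650/1263 (l = 1950/3789 = 1950*(1/3789) = 650/1263 ≈ 0.51465)
((-17 + 23)*W(L))/3142 + l/((-7*5*(-10))) = ((-17 + 23)*4)/3142 + 650/(1263*((-7*5*(-10)))) = (6*4)*(1/3142) + 650/(1263*((-35*(-10)))) = 24*(1/3142) + (650/1263)/350 = 12/1571 + (650/1263)*(1/350) = 12/1571 + 13/8841 = 126515/13889211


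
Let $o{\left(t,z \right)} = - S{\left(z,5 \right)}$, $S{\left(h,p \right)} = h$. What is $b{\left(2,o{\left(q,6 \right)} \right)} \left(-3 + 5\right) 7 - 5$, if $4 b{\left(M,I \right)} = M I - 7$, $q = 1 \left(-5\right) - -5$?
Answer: $- \frac{143}{2} \approx -71.5$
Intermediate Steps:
$q = 0$ ($q = -5 + 5 = 0$)
$o{\left(t,z \right)} = - z$
$b{\left(M,I \right)} = - \frac{7}{4} + \frac{I M}{4}$ ($b{\left(M,I \right)} = \frac{M I - 7}{4} = \frac{I M - 7}{4} = \frac{-7 + I M}{4} = - \frac{7}{4} + \frac{I M}{4}$)
$b{\left(2,o{\left(q,6 \right)} \right)} \left(-3 + 5\right) 7 - 5 = \left(- \frac{7}{4} + \frac{1}{4} \left(\left(-1\right) 6\right) 2\right) \left(-3 + 5\right) 7 - 5 = \left(- \frac{7}{4} + \frac{1}{4} \left(-6\right) 2\right) 2 \cdot 7 - 5 = \left(- \frac{7}{4} - 3\right) 14 - 5 = \left(- \frac{19}{4}\right) 14 - 5 = - \frac{133}{2} - 5 = - \frac{143}{2}$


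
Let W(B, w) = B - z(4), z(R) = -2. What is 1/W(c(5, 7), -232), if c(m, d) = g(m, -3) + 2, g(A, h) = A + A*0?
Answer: ⅑ ≈ 0.11111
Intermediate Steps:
g(A, h) = A (g(A, h) = A + 0 = A)
c(m, d) = 2 + m (c(m, d) = m + 2 = 2 + m)
W(B, w) = 2 + B (W(B, w) = B - 1*(-2) = B + 2 = 2 + B)
1/W(c(5, 7), -232) = 1/(2 + (2 + 5)) = 1/(2 + 7) = 1/9 = ⅑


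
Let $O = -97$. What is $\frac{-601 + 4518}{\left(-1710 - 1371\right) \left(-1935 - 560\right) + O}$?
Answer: $\frac{3917}{7686998} \approx 0.00050956$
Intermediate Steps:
$\frac{-601 + 4518}{\left(-1710 - 1371\right) \left(-1935 - 560\right) + O} = \frac{-601 + 4518}{\left(-1710 - 1371\right) \left(-1935 - 560\right) - 97} = \frac{3917}{\left(-3081\right) \left(-2495\right) - 97} = \frac{3917}{7687095 - 97} = \frac{3917}{7686998}$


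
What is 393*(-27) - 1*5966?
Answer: -16577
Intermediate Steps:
393*(-27) - 1*5966 = -10611 - 5966 = -16577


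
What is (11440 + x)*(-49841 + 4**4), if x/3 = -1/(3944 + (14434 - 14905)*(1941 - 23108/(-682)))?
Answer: -179162689046129855/315842981 ≈ -5.6725e+8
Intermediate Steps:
x = 1023/315842981 (x = 3*(-1/(3944 + (14434 - 14905)*(1941 - 23108/(-682)))) = 3*(-1/(3944 - 471*(1941 - 23108*(-1/682)))) = 3*(-1/(3944 - 471*(1941 + 11554/341))) = 3*(-1/(3944 - 471*673435/341)) = 3*(-1/(3944 - 317187885/341)) = 3*(-1/(-315842981/341)) = 3*(-1*(-341/315842981)) = 3*(341/315842981) = 1023/315842981 ≈ 3.2390e-6)
(11440 + x)*(-49841 + 4**4) = (11440 + 1023/315842981)*(-49841 + 4**4) = 3613243703663*(-49841 + 256)/315842981 = (3613243703663/315842981)*(-49585) = -179162689046129855/315842981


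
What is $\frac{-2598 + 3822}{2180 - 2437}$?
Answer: $- \frac{1224}{257} \approx -4.7626$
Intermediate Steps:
$\frac{-2598 + 3822}{2180 - 2437} = \frac{1224}{-257} = 1224 \left(- \frac{1}{257}\right) = - \frac{1224}{257}$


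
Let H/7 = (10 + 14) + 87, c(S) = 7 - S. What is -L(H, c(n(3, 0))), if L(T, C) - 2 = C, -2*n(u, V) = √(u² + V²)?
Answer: -21/2 ≈ -10.500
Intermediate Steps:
n(u, V) = -√(V² + u²)/2 (n(u, V) = -√(u² + V²)/2 = -√(V² + u²)/2)
H = 777 (H = 7*((10 + 14) + 87) = 7*(24 + 87) = 7*111 = 777)
L(T, C) = 2 + C
-L(H, c(n(3, 0))) = -(2 + (7 - (-1)*√(0² + 3²)/2)) = -(2 + (7 - (-1)*√(0 + 9)/2)) = -(2 + (7 - (-1)*√9/2)) = -(2 + (7 - (-1)*3/2)) = -(2 + (7 - 1*(-3/2))) = -(2 + (7 + 3/2)) = -(2 + 17/2) = -1*21/2 = -21/2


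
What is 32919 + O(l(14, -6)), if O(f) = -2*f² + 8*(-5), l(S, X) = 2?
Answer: 32871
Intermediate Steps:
O(f) = -40 - 2*f² (O(f) = -2*f² - 40 = -40 - 2*f²)
32919 + O(l(14, -6)) = 32919 + (-40 - 2*2²) = 32919 + (-40 - 2*4) = 32919 + (-40 - 8) = 32919 - 48 = 32871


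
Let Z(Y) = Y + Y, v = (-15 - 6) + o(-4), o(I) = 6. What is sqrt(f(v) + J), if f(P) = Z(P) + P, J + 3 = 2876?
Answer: 2*sqrt(707) ≈ 53.179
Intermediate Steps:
J = 2873 (J = -3 + 2876 = 2873)
v = -15 (v = (-15 - 6) + 6 = -21 + 6 = -15)
Z(Y) = 2*Y
f(P) = 3*P (f(P) = 2*P + P = 3*P)
sqrt(f(v) + J) = sqrt(3*(-15) + 2873) = sqrt(-45 + 2873) = sqrt(2828) = 2*sqrt(707)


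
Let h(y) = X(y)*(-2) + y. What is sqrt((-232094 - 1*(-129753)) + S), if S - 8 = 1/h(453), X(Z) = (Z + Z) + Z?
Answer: I*sqrt(524991317190)/2265 ≈ 319.9*I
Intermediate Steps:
X(Z) = 3*Z (X(Z) = 2*Z + Z = 3*Z)
h(y) = -5*y (h(y) = (3*y)*(-2) + y = -6*y + y = -5*y)
S = 18119/2265 (S = 8 + 1/(-5*453) = 8 + 1/(-2265) = 8 - 1/2265 = 18119/2265 ≈ 7.9996)
sqrt((-232094 - 1*(-129753)) + S) = sqrt((-232094 - 1*(-129753)) + 18119/2265) = sqrt((-232094 + 129753) + 18119/2265) = sqrt(-102341 + 18119/2265) = sqrt(-231784246/2265) = I*sqrt(524991317190)/2265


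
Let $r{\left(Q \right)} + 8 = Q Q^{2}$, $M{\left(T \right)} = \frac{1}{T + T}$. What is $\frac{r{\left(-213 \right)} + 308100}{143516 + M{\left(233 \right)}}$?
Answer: $- \frac{4359665330}{66878457} \approx -65.188$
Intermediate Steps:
$M{\left(T \right)} = \frac{1}{2 T}$
$r{\left(Q \right)} = -8 + Q^{3}$ ($r{\left(Q \right)} = -8 + Q Q^{2} = -8 + Q^{3}$)
$\frac{r{\left(-213 \right)} + 308100}{143516 + M{\left(233 \right)}} = \frac{\left(-8 + \left(-213\right)^{3}\right) + 308100}{143516 + \frac{1}{2 \cdot 233}} = \frac{\left(-8 - 9663597\right) + 308100}{143516 + \frac{1}{2} \cdot \frac{1}{233}} = \frac{-9663605 + 308100}{143516 + \frac{1}{466}} = - \frac{9355505}{\frac{66878457}{466}} = \left(-9355505\right) \frac{466}{66878457} = - \frac{4359665330}{66878457}$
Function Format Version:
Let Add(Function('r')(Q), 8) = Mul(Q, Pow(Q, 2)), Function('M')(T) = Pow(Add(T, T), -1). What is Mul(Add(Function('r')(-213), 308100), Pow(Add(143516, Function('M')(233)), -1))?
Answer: Rational(-4359665330, 66878457) ≈ -65.188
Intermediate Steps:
Function('M')(T) = Mul(Rational(1, 2), Pow(T, -1)) (Function('M')(T) = Pow(Mul(2, T), -1) = Mul(Rational(1, 2), Pow(T, -1)))
Function('r')(Q) = Add(-8, Pow(Q, 3)) (Function('r')(Q) = Add(-8, Mul(Q, Pow(Q, 2))) = Add(-8, Pow(Q, 3)))
Mul(Add(Function('r')(-213), 308100), Pow(Add(143516, Function('M')(233)), -1)) = Mul(Add(Add(-8, Pow(-213, 3)), 308100), Pow(Add(143516, Mul(Rational(1, 2), Pow(233, -1))), -1)) = Mul(Add(Add(-8, -9663597), 308100), Pow(Add(143516, Mul(Rational(1, 2), Rational(1, 233))), -1)) = Mul(Add(-9663605, 308100), Pow(Add(143516, Rational(1, 466)), -1)) = Mul(-9355505, Pow(Rational(66878457, 466), -1)) = Mul(-9355505, Rational(466, 66878457)) = Rational(-4359665330, 66878457)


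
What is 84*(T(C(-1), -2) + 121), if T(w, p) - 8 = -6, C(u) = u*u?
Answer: 10332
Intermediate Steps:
C(u) = u²
T(w, p) = 2 (T(w, p) = 8 - 6 = 2)
84*(T(C(-1), -2) + 121) = 84*(2 + 121) = 84*123 = 10332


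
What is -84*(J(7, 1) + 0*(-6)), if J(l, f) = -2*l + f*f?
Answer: 1092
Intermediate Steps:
J(l, f) = f**2 - 2*l (J(l, f) = -2*l + f**2 = f**2 - 2*l)
-84*(J(7, 1) + 0*(-6)) = -84*((1**2 - 2*7) + 0*(-6)) = -84*((1 - 14) + 0) = -84*(-13 + 0) = -84*(-13) = 1092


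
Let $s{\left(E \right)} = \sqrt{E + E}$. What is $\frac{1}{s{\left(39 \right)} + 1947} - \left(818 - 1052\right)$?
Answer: $\frac{295677667}{1263577} - \frac{\sqrt{78}}{3790731} \approx 234.0$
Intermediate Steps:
$s{\left(E \right)} = \sqrt{2} \sqrt{E}$ ($s{\left(E \right)} = \sqrt{2 E} = \sqrt{2} \sqrt{E}$)
$\frac{1}{s{\left(39 \right)} + 1947} - \left(818 - 1052\right) = \frac{1}{\sqrt{2} \sqrt{39} + 1947} - \left(818 - 1052\right) = \frac{1}{\sqrt{78} + 1947} - \left(818 - 1052\right) = \frac{1}{1947 + \sqrt{78}} - -234 = \frac{1}{1947 + \sqrt{78}} + 234 = 234 + \frac{1}{1947 + \sqrt{78}}$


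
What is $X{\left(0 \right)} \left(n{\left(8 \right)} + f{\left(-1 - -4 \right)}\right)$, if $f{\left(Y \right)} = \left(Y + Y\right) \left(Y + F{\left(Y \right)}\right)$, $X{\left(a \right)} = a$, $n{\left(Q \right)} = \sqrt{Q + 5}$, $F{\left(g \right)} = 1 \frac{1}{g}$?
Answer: $0$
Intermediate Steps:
$F{\left(g \right)} = \frac{1}{g}$
$n{\left(Q \right)} = \sqrt{5 + Q}$
$f{\left(Y \right)} = 2 Y \left(Y + \frac{1}{Y}\right)$ ($f{\left(Y \right)} = \left(Y + Y\right) \left(Y + \frac{1}{Y}\right) = 2 Y \left(Y + \frac{1}{Y}\right)$)
$X{\left(0 \right)} \left(n{\left(8 \right)} + f{\left(-1 - -4 \right)}\right) = 0 \left(\sqrt{5 + 8} + \left(2 + 2 \left(-1 - -4\right)^{2}\right)\right) = 0 \left(\sqrt{13} + \left(2 + 2 \left(-1 + 4\right)^{2}\right)\right) = 0 \left(\sqrt{13} + \left(2 + 2 \cdot 3^{2}\right)\right) = 0 \left(\sqrt{13} + \left(2 + 2 \cdot 9\right)\right) = 0 \left(\sqrt{13} + \left(2 + 18\right)\right) = 0 \left(\sqrt{13} + 20\right) = 0 \left(20 + \sqrt{13}\right) = 0$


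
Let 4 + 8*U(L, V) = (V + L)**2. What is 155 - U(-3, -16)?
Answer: 883/8 ≈ 110.38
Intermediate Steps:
U(L, V) = -1/2 + (L + V)**2/8 (U(L, V) = -1/2 + (V + L)**2/8 = -1/2 + (L + V)**2/8)
155 - U(-3, -16) = 155 - (-1/2 + (-3 - 16)**2/8) = 155 - (-1/2 + (1/8)*(-19)**2) = 155 - (-1/2 + (1/8)*361) = 155 - (-1/2 + 361/8) = 155 - 1*357/8 = 155 - 357/8 = 883/8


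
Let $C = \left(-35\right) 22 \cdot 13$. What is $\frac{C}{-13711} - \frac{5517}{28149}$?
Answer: $\frac{68709301}{128650313} \approx 0.53408$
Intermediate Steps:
$C = -10010$ ($C = \left(-770\right) 13 = -10010$)
$\frac{C}{-13711} - \frac{5517}{28149} = - \frac{10010}{-13711} - \frac{5517}{28149} = \left(-10010\right) \left(- \frac{1}{13711}\right) - \frac{1839}{9383} = \frac{10010}{13711} - \frac{1839}{9383} = \frac{68709301}{128650313}$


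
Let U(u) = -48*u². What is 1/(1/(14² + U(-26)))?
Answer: -32252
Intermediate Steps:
1/(1/(14² + U(-26))) = 1/(1/(14² - 48*(-26)²)) = 1/(1/(196 - 48*676)) = 1/(1/(196 - 32448)) = 1/(1/(-32252)) = 1/(-1/32252) = -32252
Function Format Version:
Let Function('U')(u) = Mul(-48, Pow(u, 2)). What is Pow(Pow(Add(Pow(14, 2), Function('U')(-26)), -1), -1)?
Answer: -32252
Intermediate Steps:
Pow(Pow(Add(Pow(14, 2), Function('U')(-26)), -1), -1) = Pow(Pow(Add(Pow(14, 2), Mul(-48, Pow(-26, 2))), -1), -1) = Pow(Pow(Add(196, Mul(-48, 676)), -1), -1) = Pow(Pow(Add(196, -32448), -1), -1) = Pow(Pow(-32252, -1), -1) = Pow(Rational(-1, 32252), -1) = -32252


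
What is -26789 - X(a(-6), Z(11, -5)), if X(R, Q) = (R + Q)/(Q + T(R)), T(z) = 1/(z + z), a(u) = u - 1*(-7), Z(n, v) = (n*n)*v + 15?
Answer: -31585409/1179 ≈ -26790.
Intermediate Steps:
Z(n, v) = 15 + v*n² (Z(n, v) = n²*v + 15 = v*n² + 15 = 15 + v*n²)
a(u) = 7 + u (a(u) = u + 7 = 7 + u)
T(z) = 1/(2*z)
X(R, Q) = (Q + R)/(Q + 1/(2*R)) (X(R, Q) = (R + Q)/(Q + 1/(2*R)) = (Q + R)/(Q + 1/(2*R)))
-26789 - X(a(-6), Z(11, -5)) = -26789 - 2*(7 - 6)*((15 - 5*11²) + (7 - 6))/(1 + 2*(15 - 5*11²)*(7 - 6)) = -26789 - 2*((15 - 5*121) + 1)/(1 + 2*(15 - 5*121)*1) = -26789 - 2*((15 - 605) + 1)/(1 + 2*(15 - 605)*1) = -26789 - 2*(-590 + 1)/(1 + 2*(-590)*1) = -26789 - 2*(-589)/(1 - 1180) = -26789 - 2*(-589)/(-1179) = -26789 - 2*(-1)*(-589)/1179 = -26789 - 1*1178/1179 = -26789 - 1178/1179 = -31585409/1179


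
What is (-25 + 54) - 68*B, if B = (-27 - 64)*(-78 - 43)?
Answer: -748719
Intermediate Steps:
B = 11011 (B = -91*(-121) = 11011)
(-25 + 54) - 68*B = (-25 + 54) - 68*11011 = 29 - 748748 = -748719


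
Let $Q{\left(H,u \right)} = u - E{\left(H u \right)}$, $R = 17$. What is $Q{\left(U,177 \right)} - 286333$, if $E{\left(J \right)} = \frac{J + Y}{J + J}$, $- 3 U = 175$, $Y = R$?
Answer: $- \frac{2954565854}{10325} \approx -2.8616 \cdot 10^{5}$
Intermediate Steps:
$Y = 17$
$U = - \frac{175}{3}$ ($U = \left(- \frac{1}{3}\right) 175 = - \frac{175}{3} \approx -58.333$)
$E{\left(J \right)} = \frac{17 + J}{2 J}$ ($E{\left(J \right)} = \frac{J + 17}{J + J} = \frac{17 + J}{2 J}$)
$Q{\left(H,u \right)} = u - \frac{17 + H u}{2 H u}$
$Q{\left(U,177 \right)} - 286333 = \left(- \frac{1}{2} + 177 - \frac{17}{2 \left(- \frac{175}{3}\right) 177}\right) - 286333 = \left(- \frac{1}{2} + 177 - \left(- \frac{51}{350}\right) \frac{1}{177}\right) - 286333 = \left(- \frac{1}{2} + 177 + \frac{17}{20650}\right) - 286333 = \frac{1822371}{10325} - 286333 = - \frac{2954565854}{10325}$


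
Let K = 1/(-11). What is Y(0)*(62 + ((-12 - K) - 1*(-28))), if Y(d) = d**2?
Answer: 0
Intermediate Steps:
K = -1/11 ≈ -0.090909
Y(0)*(62 + ((-12 - K) - 1*(-28))) = 0**2*(62 + ((-12 - 1*(-1/11)) - 1*(-28))) = 0*(62 + ((-12 + 1/11) + 28)) = 0*(62 + (-131/11 + 28)) = 0*(62 + 177/11) = 0*(859/11) = 0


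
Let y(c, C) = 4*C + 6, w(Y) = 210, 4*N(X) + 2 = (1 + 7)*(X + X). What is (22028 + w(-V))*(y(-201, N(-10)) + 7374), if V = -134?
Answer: 160513884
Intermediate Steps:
N(X) = -½ + 4*X (N(X) = -½ + ((1 + 7)*(X + X))/4 = -½ + (8*(2*X))/4 = -½ + (16*X)/4 = -½ + 4*X)
y(c, C) = 6 + 4*C
(22028 + w(-V))*(y(-201, N(-10)) + 7374) = (22028 + 210)*((6 + 4*(-½ + 4*(-10))) + 7374) = 22238*((6 + 4*(-½ - 40)) + 7374) = 22238*((6 + 4*(-81/2)) + 7374) = 22238*((6 - 162) + 7374) = 22238*(-156 + 7374) = 22238*7218 = 160513884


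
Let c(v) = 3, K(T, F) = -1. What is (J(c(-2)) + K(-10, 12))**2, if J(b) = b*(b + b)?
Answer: 289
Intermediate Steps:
J(b) = 2*b**2 (J(b) = b*(2*b) = 2*b**2)
(J(c(-2)) + K(-10, 12))**2 = (2*3**2 - 1)**2 = (2*9 - 1)**2 = (18 - 1)**2 = 17**2 = 289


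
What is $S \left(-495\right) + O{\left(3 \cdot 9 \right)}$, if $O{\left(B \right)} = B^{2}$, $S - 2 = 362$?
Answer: $-179451$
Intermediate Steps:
$S = 364$ ($S = 2 + 362 = 364$)
$S \left(-495\right) + O{\left(3 \cdot 9 \right)} = 364 \left(-495\right) + \left(3 \cdot 9\right)^{2} = -180180 + 27^{2} = -180180 + 729 = -179451$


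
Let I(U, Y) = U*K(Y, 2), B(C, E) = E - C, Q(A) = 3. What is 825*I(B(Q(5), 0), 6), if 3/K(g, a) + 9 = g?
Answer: 2475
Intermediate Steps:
K(g, a) = 3/(-9 + g)
I(U, Y) = 3*U/(-9 + Y) (I(U, Y) = U*(3/(-9 + Y)) = 3*U/(-9 + Y))
825*I(B(Q(5), 0), 6) = 825*(3*(0 - 1*3)/(-9 + 6)) = 825*(3*(0 - 3)/(-3)) = 825*(3*(-3)*(-1/3)) = 825*3 = 2475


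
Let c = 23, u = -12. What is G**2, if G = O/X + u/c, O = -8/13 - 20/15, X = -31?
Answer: 162817600/773229249 ≈ 0.21057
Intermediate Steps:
O = -76/39 (O = -8*1/13 - 20*1/15 = -8/13 - 4/3 = -76/39 ≈ -1.9487)
G = -12760/27807 (G = -76/39/(-31) - 12/23 = -76/39*(-1/31) - 12*1/23 = 76/1209 - 12/23 = -12760/27807 ≈ -0.45888)
G**2 = (-12760/27807)**2 = 162817600/773229249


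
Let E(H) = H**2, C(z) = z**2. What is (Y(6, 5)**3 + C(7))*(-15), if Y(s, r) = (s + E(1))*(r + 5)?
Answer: -5145735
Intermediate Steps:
Y(s, r) = (1 + s)*(5 + r) (Y(s, r) = (s + 1**2)*(r + 5) = (s + 1)*(5 + r) = (1 + s)*(5 + r))
(Y(6, 5)**3 + C(7))*(-15) = ((5 + 5 + 5*6 + 5*6)**3 + 7**2)*(-15) = ((5 + 5 + 30 + 30)**3 + 49)*(-15) = (70**3 + 49)*(-15) = (343000 + 49)*(-15) = 343049*(-15) = -5145735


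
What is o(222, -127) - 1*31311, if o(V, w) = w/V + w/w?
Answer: -6950947/222 ≈ -31311.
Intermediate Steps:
o(V, w) = 1 + w/V (o(V, w) = w/V + 1 = 1 + w/V)
o(222, -127) - 1*31311 = (222 - 127)/222 - 1*31311 = (1/222)*95 - 31311 = 95/222 - 31311 = -6950947/222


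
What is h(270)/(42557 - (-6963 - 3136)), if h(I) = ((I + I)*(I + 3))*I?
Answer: 1658475/2194 ≈ 755.91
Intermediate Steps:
h(I) = 2*I²*(3 + I) (h(I) = ((2*I)*(3 + I))*I = (2*I*(3 + I))*I = 2*I²*(3 + I))
h(270)/(42557 - (-6963 - 3136)) = (2*270²*(3 + 270))/(42557 - (-6963 - 3136)) = (2*72900*273)/(42557 - 1*(-10099)) = 39803400/(42557 + 10099) = 39803400/52656 = 39803400*(1/52656) = 1658475/2194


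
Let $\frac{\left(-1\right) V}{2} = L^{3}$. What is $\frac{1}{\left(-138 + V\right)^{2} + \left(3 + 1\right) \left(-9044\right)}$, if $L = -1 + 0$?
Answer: $- \frac{1}{17680} \approx -5.6561 \cdot 10^{-5}$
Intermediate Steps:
$L = -1$
$V = 2$ ($V = - 2 \left(-1\right)^{3} = \left(-2\right) \left(-1\right) = 2$)
$\frac{1}{\left(-138 + V\right)^{2} + \left(3 + 1\right) \left(-9044\right)} = \frac{1}{\left(-138 + 2\right)^{2} + \left(3 + 1\right) \left(-9044\right)} = \frac{1}{\left(-136\right)^{2} + 4 \left(-9044\right)} = \frac{1}{18496 - 36176} = \frac{1}{-17680} = - \frac{1}{17680}$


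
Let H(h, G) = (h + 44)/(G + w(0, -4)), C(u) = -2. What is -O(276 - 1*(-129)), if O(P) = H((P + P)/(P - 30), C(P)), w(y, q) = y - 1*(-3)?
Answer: -1154/25 ≈ -46.160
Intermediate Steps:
w(y, q) = 3 + y (w(y, q) = y + 3 = 3 + y)
H(h, G) = (44 + h)/(3 + G) (H(h, G) = (h + 44)/(G + (3 + 0)) = (44 + h)/(G + 3) = (44 + h)/(3 + G))
O(P) = 44 + 2*P/(-30 + P) (O(P) = (44 + (P + P)/(P - 30))/(3 - 2) = (44 + (2*P)/(-30 + P))/1 = 1*(44 + 2*P/(-30 + P)) = 44 + 2*P/(-30 + P))
-O(276 - 1*(-129)) = -2*(-660 + 23*(276 - 1*(-129)))/(-30 + (276 - 1*(-129))) = -2*(-660 + 23*(276 + 129))/(-30 + (276 + 129)) = -2*(-660 + 23*405)/(-30 + 405) = -2*(-660 + 9315)/375 = -2*8655/375 = -1*1154/25 = -1154/25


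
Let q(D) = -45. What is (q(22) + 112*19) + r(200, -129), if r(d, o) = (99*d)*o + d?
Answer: -2551917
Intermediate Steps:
r(d, o) = d + 99*d*o (r(d, o) = 99*d*o + d = d + 99*d*o)
(q(22) + 112*19) + r(200, -129) = (-45 + 112*19) + 200*(1 + 99*(-129)) = (-45 + 2128) + 200*(1 - 12771) = 2083 + 200*(-12770) = 2083 - 2554000 = -2551917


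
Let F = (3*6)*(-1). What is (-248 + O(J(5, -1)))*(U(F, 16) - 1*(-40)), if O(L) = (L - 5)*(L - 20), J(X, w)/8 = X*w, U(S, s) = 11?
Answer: 125052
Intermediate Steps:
F = -18 (F = 18*(-1) = -18)
J(X, w) = 8*X*w (J(X, w) = 8*(X*w) = 8*X*w)
O(L) = (-20 + L)*(-5 + L) (O(L) = (-5 + L)*(-20 + L) = (-20 + L)*(-5 + L))
(-248 + O(J(5, -1)))*(U(F, 16) - 1*(-40)) = (-248 + (100 + (8*5*(-1))² - 200*5*(-1)))*(11 - 1*(-40)) = (-248 + (100 + (-40)² - 25*(-40)))*(11 + 40) = (-248 + (100 + 1600 + 1000))*51 = (-248 + 2700)*51 = 2452*51 = 125052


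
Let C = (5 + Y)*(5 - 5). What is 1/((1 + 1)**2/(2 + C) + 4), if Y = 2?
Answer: 1/6 ≈ 0.16667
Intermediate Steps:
C = 0 (C = (5 + 2)*(5 - 5) = 7*0 = 0)
1/((1 + 1)**2/(2 + C) + 4) = 1/((1 + 1)**2/(2 + 0) + 4) = 1/(2**2/2 + 4) = 1/((1/2)*4 + 4) = 1/(2 + 4) = 1/6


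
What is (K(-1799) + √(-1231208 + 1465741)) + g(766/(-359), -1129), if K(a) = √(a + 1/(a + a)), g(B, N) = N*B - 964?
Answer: 518738/359 + √234533 + I*√23289145194/3598 ≈ 1929.2 + 42.415*I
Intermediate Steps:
g(B, N) = -964 + B*N (g(B, N) = B*N - 964 = -964 + B*N)
K(a) = √(a + 1/(2*a))
(K(-1799) + √(-1231208 + 1465741)) + g(766/(-359), -1129) = (√(2/(-1799) + 4*(-1799))/2 + √(-1231208 + 1465741)) + (-964 + (766/(-359))*(-1129)) = (√(2*(-1/1799) - 7196)/2 + √234533) + (-964 + (766*(-1/359))*(-1129)) = (√(-2/1799 - 7196)/2 + √234533) + (-964 - 766/359*(-1129)) = (√(-12945606/1799)/2 + √234533) + (-964 + 864814/359) = ((I*√23289145194/1799)/2 + √234533) + 518738/359 = (I*√23289145194/3598 + √234533) + 518738/359 = (√234533 + I*√23289145194/3598) + 518738/359 = 518738/359 + √234533 + I*√23289145194/3598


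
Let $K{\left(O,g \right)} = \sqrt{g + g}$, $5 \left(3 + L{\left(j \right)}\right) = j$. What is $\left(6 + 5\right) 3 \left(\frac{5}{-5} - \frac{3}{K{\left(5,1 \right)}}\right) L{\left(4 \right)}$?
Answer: $\frac{363}{5} + \frac{1089 \sqrt{2}}{10} \approx 226.61$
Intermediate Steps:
$L{\left(j \right)} = -3 + \frac{j}{5}$
$K{\left(O,g \right)} = \sqrt{2} \sqrt{g}$ ($K{\left(O,g \right)} = \sqrt{2 g} = \sqrt{2} \sqrt{g}$)
$\left(6 + 5\right) 3 \left(\frac{5}{-5} - \frac{3}{K{\left(5,1 \right)}}\right) L{\left(4 \right)} = \left(6 + 5\right) 3 \left(\frac{5}{-5} - \frac{3}{\sqrt{2} \sqrt{1}}\right) \left(-3 + \frac{1}{5} \cdot 4\right) = 11 \cdot 3 \left(5 \left(- \frac{1}{5}\right) - \frac{3}{\sqrt{2} \cdot 1}\right) \left(-3 + \frac{4}{5}\right) = 33 \left(-1 - \frac{3}{\sqrt{2}}\right) \left(- \frac{11}{5}\right) = 33 \left(-1 - 3 \frac{\sqrt{2}}{2}\right) \left(- \frac{11}{5}\right) = 33 \left(-1 - \frac{3 \sqrt{2}}{2}\right) \left(- \frac{11}{5}\right) = \left(-33 - \frac{99 \sqrt{2}}{2}\right) \left(- \frac{11}{5}\right) = \frac{363}{5} + \frac{1089 \sqrt{2}}{10}$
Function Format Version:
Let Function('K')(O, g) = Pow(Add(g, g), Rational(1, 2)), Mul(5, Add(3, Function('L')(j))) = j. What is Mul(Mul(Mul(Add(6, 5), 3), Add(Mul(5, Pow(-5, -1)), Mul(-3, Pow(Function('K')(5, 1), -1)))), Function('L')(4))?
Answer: Add(Rational(363, 5), Mul(Rational(1089, 10), Pow(2, Rational(1, 2)))) ≈ 226.61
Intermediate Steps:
Function('L')(j) = Add(-3, Mul(Rational(1, 5), j))
Function('K')(O, g) = Mul(Pow(2, Rational(1, 2)), Pow(g, Rational(1, 2))) (Function('K')(O, g) = Pow(Mul(2, g), Rational(1, 2)) = Mul(Pow(2, Rational(1, 2)), Pow(g, Rational(1, 2))))
Mul(Mul(Mul(Add(6, 5), 3), Add(Mul(5, Pow(-5, -1)), Mul(-3, Pow(Function('K')(5, 1), -1)))), Function('L')(4)) = Mul(Mul(Mul(Add(6, 5), 3), Add(Mul(5, Pow(-5, -1)), Mul(-3, Pow(Mul(Pow(2, Rational(1, 2)), Pow(1, Rational(1, 2))), -1)))), Add(-3, Mul(Rational(1, 5), 4))) = Mul(Mul(Mul(11, 3), Add(Mul(5, Rational(-1, 5)), Mul(-3, Pow(Mul(Pow(2, Rational(1, 2)), 1), -1)))), Add(-3, Rational(4, 5))) = Mul(Mul(33, Add(-1, Mul(-3, Pow(Pow(2, Rational(1, 2)), -1)))), Rational(-11, 5)) = Mul(Mul(33, Add(-1, Mul(-3, Mul(Rational(1, 2), Pow(2, Rational(1, 2)))))), Rational(-11, 5)) = Mul(Mul(33, Add(-1, Mul(Rational(-3, 2), Pow(2, Rational(1, 2))))), Rational(-11, 5)) = Mul(Add(-33, Mul(Rational(-99, 2), Pow(2, Rational(1, 2)))), Rational(-11, 5)) = Add(Rational(363, 5), Mul(Rational(1089, 10), Pow(2, Rational(1, 2))))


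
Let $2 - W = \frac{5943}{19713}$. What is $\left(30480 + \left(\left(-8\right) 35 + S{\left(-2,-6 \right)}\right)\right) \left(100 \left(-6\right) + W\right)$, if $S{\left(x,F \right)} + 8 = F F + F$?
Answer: $- \frac{118815949458}{6571} \approx -1.8082 \cdot 10^{7}$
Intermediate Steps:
$S{\left(x,F \right)} = -8 + F + F^{2}$ ($S{\left(x,F \right)} = -8 + \left(F F + F\right) = -8 + \left(F^{2} + F\right) = -8 + \left(F + F^{2}\right) = -8 + F + F^{2}$)
$W = \frac{11161}{6571}$ ($W = 2 - \frac{5943}{19713} = 2 - 5943 \cdot \frac{1}{19713} = 2 - \frac{1981}{6571} = \frac{11161}{6571} \approx 1.6985$)
$\left(30480 + \left(\left(-8\right) 35 + S{\left(-2,-6 \right)}\right)\right) \left(100 \left(-6\right) + W\right) = \left(30480 - 258\right) \left(100 \left(-6\right) + \frac{11161}{6571}\right) = \left(30480 - 258\right) \left(-600 + \frac{11161}{6571}\right) = \left(30480 + \left(-280 + 22\right)\right) \left(- \frac{3931439}{6571}\right) = \left(30480 - 258\right) \left(- \frac{3931439}{6571}\right) = 30222 \left(- \frac{3931439}{6571}\right) = - \frac{118815949458}{6571}$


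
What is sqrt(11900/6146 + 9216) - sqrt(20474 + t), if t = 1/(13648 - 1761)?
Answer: -781*sqrt(4742913)/11887 + sqrt(1776489886)/439 ≈ -47.077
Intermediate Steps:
t = 1/11887 ≈ 8.4126e-5
sqrt(11900/6146 + 9216) - sqrt(20474 + t) = sqrt(11900/6146 + 9216) - sqrt(20474 + 1/11887) = sqrt(11900*(1/6146) + 9216) - sqrt(243374439/11887) = sqrt(850/439 + 9216) - 781*sqrt(4742913)/11887 = sqrt(4046674/439) - 781*sqrt(4742913)/11887 = sqrt(1776489886)/439 - 781*sqrt(4742913)/11887 = -781*sqrt(4742913)/11887 + sqrt(1776489886)/439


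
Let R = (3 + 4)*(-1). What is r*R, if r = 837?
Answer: -5859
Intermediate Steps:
R = -7 (R = 7*(-1) = -7)
r*R = 837*(-7) = -5859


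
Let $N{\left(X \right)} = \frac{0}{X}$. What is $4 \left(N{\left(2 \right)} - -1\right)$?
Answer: $4$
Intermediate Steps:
$N{\left(X \right)} = 0$
$4 \left(N{\left(2 \right)} - -1\right) = 4 \left(0 - -1\right) = 4 \left(0 + \left(-3 + 4\right)\right) = 4 \left(0 + 1\right) = 4 \cdot 1 = 4$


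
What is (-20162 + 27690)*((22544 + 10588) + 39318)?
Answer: 545403600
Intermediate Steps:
(-20162 + 27690)*((22544 + 10588) + 39318) = 7528*(33132 + 39318) = 7528*72450 = 545403600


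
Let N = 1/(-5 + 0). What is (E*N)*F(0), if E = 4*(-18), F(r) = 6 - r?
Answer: 432/5 ≈ 86.400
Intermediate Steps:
N = -1/5 (N = 1/(-5) = -1/5 ≈ -0.20000)
E = -72
(E*N)*F(0) = (-72*(-1/5))*(6 - 1*0) = 72*(6 + 0)/5 = (72/5)*6 = 432/5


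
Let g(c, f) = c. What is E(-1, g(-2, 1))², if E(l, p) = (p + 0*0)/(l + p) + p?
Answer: 16/9 ≈ 1.7778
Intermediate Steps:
E(l, p) = p + p/(l + p) (E(l, p) = (p + 0)/(l + p) + p = p/(l + p) + p = p + p/(l + p))
E(-1, g(-2, 1))² = (-2*(1 - 1 - 2)/(-1 - 2))² = (-2*(-2)/(-3))² = (-2*(-⅓)*(-2))² = (-4/3)² = 16/9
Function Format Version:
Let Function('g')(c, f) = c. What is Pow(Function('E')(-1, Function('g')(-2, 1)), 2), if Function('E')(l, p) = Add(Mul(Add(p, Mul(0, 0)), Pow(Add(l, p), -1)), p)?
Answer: Rational(16, 9) ≈ 1.7778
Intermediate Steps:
Function('E')(l, p) = Add(p, Mul(p, Pow(Add(l, p), -1))) (Function('E')(l, p) = Add(Mul(Add(p, 0), Pow(Add(l, p), -1)), p) = Add(Mul(p, Pow(Add(l, p), -1)), p) = Add(p, Mul(p, Pow(Add(l, p), -1))))
Pow(Function('E')(-1, Function('g')(-2, 1)), 2) = Pow(Mul(-2, Pow(Add(-1, -2), -1), Add(1, -1, -2)), 2) = Pow(Mul(-2, Pow(-3, -1), -2), 2) = Pow(Mul(-2, Rational(-1, 3), -2), 2) = Pow(Rational(-4, 3), 2) = Rational(16, 9)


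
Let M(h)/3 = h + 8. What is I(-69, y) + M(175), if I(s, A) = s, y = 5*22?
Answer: 480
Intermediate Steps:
y = 110
M(h) = 24 + 3*h (M(h) = 3*(h + 8) = 3*(8 + h) = 24 + 3*h)
I(-69, y) + M(175) = -69 + (24 + 3*175) = -69 + (24 + 525) = -69 + 549 = 480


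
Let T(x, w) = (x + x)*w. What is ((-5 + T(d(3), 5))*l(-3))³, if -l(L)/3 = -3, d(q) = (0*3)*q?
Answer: -91125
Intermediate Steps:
d(q) = 0 (d(q) = 0*q = 0)
T(x, w) = 2*w*x (T(x, w) = (2*x)*w = 2*w*x)
l(L) = 9 (l(L) = -3*(-3) = 9)
((-5 + T(d(3), 5))*l(-3))³ = ((-5 + 2*5*0)*9)³ = ((-5 + 0)*9)³ = (-5*9)³ = (-45)³ = -91125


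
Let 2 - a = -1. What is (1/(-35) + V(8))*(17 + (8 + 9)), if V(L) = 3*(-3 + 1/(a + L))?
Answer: -114614/385 ≈ -297.70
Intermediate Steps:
a = 3 (a = 2 - 1*(-1) = 2 + 1 = 3)
V(L) = -9 + 3/(3 + L) (V(L) = 3*(-3 + 1/(3 + L)) = -9 + 3/(3 + L))
(1/(-35) + V(8))*(17 + (8 + 9)) = (1/(-35) + 3*(-8 - 3*8)/(3 + 8))*(17 + (8 + 9)) = (-1/35 + 3*(-8 - 24)/11)*(17 + 17) = (-1/35 + 3*(1/11)*(-32))*34 = (-1/35 - 96/11)*34 = -3371/385*34 = -114614/385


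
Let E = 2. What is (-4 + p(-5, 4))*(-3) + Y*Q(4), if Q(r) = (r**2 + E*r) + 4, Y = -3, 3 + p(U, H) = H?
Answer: -75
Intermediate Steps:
p(U, H) = -3 + H
Q(r) = 4 + r**2 + 2*r (Q(r) = (r**2 + 2*r) + 4 = 4 + r**2 + 2*r)
(-4 + p(-5, 4))*(-3) + Y*Q(4) = (-4 + (-3 + 4))*(-3) - 3*(4 + 4**2 + 2*4) = (-4 + 1)*(-3) - 3*(4 + 16 + 8) = -3*(-3) - 3*28 = 9 - 84 = -75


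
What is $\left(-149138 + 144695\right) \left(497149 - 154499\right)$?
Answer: $-1522393950$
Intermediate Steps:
$\left(-149138 + 144695\right) \left(497149 - 154499\right) = \left(-4443\right) 342650 = -1522393950$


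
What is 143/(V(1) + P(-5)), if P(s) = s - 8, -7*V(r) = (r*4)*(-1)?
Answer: -1001/87 ≈ -11.506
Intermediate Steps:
V(r) = 4*r/7 (V(r) = -r*4*(-1)/7 = -4*r*(-1)/7 = -(-4)*r/7 = 4*r/7)
P(s) = -8 + s
143/(V(1) + P(-5)) = 143/((4/7)*1 + (-8 - 5)) = 143/(4/7 - 13) = 143/(-87/7) = 143*(-7/87) = -1001/87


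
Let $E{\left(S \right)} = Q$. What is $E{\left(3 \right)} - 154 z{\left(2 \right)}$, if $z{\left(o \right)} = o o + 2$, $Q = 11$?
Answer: $-913$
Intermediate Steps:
$z{\left(o \right)} = 2 + o^{2}$ ($z{\left(o \right)} = o^{2} + 2 = 2 + o^{2}$)
$E{\left(S \right)} = 11$
$E{\left(3 \right)} - 154 z{\left(2 \right)} = 11 - 154 \left(2 + 2^{2}\right) = 11 - 154 \left(2 + 4\right) = 11 - 924 = -913$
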